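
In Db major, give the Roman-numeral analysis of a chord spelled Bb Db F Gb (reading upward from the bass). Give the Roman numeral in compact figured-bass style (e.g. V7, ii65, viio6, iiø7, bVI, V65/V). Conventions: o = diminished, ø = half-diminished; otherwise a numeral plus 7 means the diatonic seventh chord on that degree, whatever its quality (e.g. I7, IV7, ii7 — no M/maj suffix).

IV65

Stacked in thirds the chord is Gb-Bb-Db-F: a major seventh chord on Gb.
Gb is scale degree 4 in Db major, and a major seventh chord on that degree is written IV7.
With Bb in the bass the chord is in first inversion, so the figured bass is 65.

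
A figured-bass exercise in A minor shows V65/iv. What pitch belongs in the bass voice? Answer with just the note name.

C#

The applied chord V65/iv is rooted on A: A-C#-E-G.
The figure 65 means first inversion — the third is in the bass.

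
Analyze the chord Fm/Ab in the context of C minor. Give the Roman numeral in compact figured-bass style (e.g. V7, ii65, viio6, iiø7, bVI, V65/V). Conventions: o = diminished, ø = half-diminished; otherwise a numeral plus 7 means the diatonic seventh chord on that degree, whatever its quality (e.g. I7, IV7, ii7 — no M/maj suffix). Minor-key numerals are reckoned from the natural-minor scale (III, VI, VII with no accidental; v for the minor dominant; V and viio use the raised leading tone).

iv6

The pitches F-Ab-C form a minor triad rooted on F.
F is scale degree 4 in C minor, and a minor triad on that degree is written iv.
With Ab in the bass the chord is in first inversion, so the figured bass is 6.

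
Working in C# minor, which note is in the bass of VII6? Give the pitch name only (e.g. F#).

D#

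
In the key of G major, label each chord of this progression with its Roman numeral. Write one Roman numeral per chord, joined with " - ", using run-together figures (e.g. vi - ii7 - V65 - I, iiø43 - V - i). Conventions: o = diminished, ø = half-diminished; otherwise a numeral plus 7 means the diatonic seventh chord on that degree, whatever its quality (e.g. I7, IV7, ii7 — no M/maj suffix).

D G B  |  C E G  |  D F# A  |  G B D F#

D-G-B: major triad on G = scale degree 1 → I64.
C-E-G: root C is the subdominant; major triad there is IV.
D-F#-A has root D, degree 5 in G major, so V.
G-B-D-F#: root G is the tonic; major seventh chord there is I7.

I64 - IV - V - I7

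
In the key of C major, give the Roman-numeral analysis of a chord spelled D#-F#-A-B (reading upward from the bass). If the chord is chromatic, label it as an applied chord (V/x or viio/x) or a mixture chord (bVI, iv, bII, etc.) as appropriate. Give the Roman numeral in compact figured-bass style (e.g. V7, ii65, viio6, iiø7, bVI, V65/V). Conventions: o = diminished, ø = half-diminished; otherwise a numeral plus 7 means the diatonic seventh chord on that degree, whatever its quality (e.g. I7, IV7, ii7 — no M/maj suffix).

V65/iii

Stacked in thirds the chord is B-D#-F#-A: a dominant seventh chord on B.
B is not a diatonic chord root with this quality in C major, but it lies a perfect fifth above E (iii), so the chord functions as an applied dominant of iii.
With D# in the bass the chord is in first inversion, so the figured bass is 65.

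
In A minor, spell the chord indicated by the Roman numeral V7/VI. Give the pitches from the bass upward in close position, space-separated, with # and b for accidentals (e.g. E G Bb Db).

C E G Bb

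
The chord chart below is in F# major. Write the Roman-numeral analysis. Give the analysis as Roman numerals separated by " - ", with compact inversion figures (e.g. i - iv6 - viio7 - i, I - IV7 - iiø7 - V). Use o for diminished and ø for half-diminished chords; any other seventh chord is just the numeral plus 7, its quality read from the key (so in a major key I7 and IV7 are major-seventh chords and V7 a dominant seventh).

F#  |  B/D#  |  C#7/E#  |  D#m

I - IV6 - V65 - vi

F# has root F#, degree 1 in F# major, so I.
B/D#: root B is the subdominant; major triad there is IV6.
C#7/E# has root C#, degree 5 in F# major, so V65.
D#m: root D# is the submediant; minor triad there is vi.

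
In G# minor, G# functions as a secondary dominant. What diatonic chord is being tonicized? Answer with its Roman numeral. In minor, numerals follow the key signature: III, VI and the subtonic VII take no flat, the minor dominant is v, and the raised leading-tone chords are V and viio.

iv

The chord is a major triad on G#.
A dominant resolves down a perfect fifth: G# → C#. In G# minor, C# is scale degree 4, i.e. iv.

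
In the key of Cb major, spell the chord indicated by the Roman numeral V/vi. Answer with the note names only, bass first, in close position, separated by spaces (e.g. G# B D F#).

Eb G Bb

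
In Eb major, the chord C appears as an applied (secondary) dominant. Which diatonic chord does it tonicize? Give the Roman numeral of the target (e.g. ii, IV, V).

The chord is a major triad on C.
A dominant resolves down a perfect fifth: C → F. In Eb major, F is scale degree 2, i.e. ii.

ii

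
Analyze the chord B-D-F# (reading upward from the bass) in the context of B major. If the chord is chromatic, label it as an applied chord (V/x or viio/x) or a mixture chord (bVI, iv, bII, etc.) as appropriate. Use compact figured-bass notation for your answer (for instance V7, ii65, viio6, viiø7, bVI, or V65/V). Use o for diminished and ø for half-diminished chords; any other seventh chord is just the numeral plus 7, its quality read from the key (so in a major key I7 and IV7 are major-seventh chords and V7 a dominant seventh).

Stacked in thirds the chord is B-D-F#: a minor triad on B.
B is the first degree of B major. This is the minor tonic, borrowed from the parallel minor.

i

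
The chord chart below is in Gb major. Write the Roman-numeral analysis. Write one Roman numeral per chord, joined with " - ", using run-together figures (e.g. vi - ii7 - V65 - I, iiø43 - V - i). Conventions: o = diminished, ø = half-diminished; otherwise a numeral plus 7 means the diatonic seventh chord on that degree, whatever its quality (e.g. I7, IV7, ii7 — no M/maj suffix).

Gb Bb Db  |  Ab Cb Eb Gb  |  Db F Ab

I - ii7 - V

Gb-Bb-Db: root Gb is the tonic; major triad there is I.
Ab-Cb-Eb-Gb: root Ab is the supertonic; minor seventh chord there is ii7.
Db-F-Ab: major triad on Db = scale degree 5 → V.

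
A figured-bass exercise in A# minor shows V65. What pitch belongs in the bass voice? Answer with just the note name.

G##

V in A# minor has root E#; the chord is E#-G##-B#-D#.
The figure 65 means first inversion — the third is in the bass.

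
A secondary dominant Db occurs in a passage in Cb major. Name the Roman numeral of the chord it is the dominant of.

V

The chord is a major triad on Db.
A dominant resolves down a perfect fifth: Db → Gb. In Cb major, Gb is scale degree 5, i.e. V.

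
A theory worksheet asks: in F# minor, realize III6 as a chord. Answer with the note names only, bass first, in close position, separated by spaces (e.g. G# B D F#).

The numeral's case and figure indicate a major triad. In F# minor its root, scale degree 3, is A.
That chord is spelled A-C#-E.
With the 6 figure the chord is in first inversion; from the bass C# upward in close position it reads C#-E-A.

C# E A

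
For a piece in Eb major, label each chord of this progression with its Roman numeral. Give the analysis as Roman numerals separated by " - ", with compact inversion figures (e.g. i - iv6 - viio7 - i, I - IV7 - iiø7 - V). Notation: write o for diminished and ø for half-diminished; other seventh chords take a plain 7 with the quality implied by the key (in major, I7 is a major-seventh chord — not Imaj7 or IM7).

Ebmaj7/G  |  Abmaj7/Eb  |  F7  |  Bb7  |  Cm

I65 - IV43 - V7/V - V7 - vi

Ebmaj7/G: major seventh chord on Eb = scale degree 1 → I65.
Abmaj7/Eb: major seventh chord on Ab = scale degree 4 → IV43.
F7: a dominant seventh chord on F, the applied dominant of V → V7/V.
Bb7: root Bb is the dominant; dominant seventh chord there is V7.
Cm: minor triad on C = scale degree 6 → vi.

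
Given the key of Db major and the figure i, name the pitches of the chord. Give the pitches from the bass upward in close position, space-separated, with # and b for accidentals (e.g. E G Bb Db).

Db Fb Ab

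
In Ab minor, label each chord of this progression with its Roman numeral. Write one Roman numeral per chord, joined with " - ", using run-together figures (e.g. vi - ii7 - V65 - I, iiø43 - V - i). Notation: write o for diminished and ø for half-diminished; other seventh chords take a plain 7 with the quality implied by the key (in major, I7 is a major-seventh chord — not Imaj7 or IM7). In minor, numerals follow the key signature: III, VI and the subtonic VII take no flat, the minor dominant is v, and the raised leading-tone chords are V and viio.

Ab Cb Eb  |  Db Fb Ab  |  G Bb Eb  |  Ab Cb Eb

Ab-Cb-Eb: minor triad on Ab = scale degree 1 → i.
Db-Fb-Ab: minor triad on Db = scale degree 4 → iv.
G-Bb-Eb: major triad on Eb = scale degree 5 → V6.
Ab-Cb-Eb: minor triad on Ab = scale degree 1 → i.

i - iv - V6 - i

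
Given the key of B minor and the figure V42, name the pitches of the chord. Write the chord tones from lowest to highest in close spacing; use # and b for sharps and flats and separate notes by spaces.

E F# A# C#

In B minor, scale degree 5 is F#. The dominant is major (leading tone raised), so V is a dominant seventh chord.
Stacking thirds from F# gives F#-A#-C#-E.
With the 42 figure the chord is in third inversion; from the bass E upward in close position it reads E-F#-A#-C#.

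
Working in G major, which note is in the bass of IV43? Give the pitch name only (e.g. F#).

G

IV in G major has root C; the chord is C-E-G-B.
The figure 43 means second inversion — the fifth is in the bass.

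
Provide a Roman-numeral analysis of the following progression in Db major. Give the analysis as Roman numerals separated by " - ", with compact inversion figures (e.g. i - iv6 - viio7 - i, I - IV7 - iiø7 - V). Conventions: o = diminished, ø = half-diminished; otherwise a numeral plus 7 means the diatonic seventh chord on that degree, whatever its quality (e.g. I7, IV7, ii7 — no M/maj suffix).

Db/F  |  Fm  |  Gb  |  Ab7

I6 - iii - IV - V7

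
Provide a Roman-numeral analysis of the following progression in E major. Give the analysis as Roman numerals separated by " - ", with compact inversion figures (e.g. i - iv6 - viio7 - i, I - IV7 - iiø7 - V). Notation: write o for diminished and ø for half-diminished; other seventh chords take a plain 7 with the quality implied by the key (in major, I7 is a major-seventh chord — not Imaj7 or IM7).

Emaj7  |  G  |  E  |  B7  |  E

Emaj7: root E is the tonic; major seventh chord there is I7.
G is non-diatonic — bIII, a mixture chord from E minor.
E has root E, degree 1 in E major, so I.
B7 has root B, degree 5 in E major, so V7.
E: root E is the tonic; major triad there is I.

I7 - bIII - I - V7 - I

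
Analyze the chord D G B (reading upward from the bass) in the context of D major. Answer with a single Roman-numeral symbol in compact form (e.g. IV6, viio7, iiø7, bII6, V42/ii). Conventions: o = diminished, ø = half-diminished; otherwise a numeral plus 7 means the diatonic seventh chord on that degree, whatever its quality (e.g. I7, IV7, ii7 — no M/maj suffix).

IV64

Stacked in thirds the chord is G-B-D: a major triad on G.
G is scale degree 4 in D major, and a major triad on that degree is written IV.
With D in the bass the chord is in second inversion, so the figured bass is 64.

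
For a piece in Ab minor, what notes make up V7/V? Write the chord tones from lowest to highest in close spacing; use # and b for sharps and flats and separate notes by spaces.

V7/V is a secondary dominant — the dominant seventh of V. V in Ab minor is Eb, so the applied chord's root is Bb, a perfect fifth above.
Building a dominant seventh chord on Bb gives Bb-D-F-Ab.

Bb D F Ab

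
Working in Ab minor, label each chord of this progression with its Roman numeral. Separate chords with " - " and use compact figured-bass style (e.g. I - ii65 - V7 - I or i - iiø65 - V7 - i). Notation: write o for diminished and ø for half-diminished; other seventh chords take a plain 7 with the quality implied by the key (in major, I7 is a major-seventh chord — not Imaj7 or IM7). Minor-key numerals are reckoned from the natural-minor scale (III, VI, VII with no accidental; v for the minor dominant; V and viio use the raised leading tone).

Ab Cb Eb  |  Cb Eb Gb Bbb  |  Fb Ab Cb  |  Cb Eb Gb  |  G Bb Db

i - V7/VI - VI - III - viio

Ab-Cb-Eb: root Ab is the tonic; minor triad there is i.
Cb-Eb-Gb-Bbb: chromatic; Cb is V of VI, so V7/VI.
Fb-Ab-Cb has root Fb, degree 6 in Ab minor, so VI.
Cb-Eb-Gb: root Cb is the mediant; major triad there is III.
G-Bb-Db: diminished triad on G = scale degree 7 → viio.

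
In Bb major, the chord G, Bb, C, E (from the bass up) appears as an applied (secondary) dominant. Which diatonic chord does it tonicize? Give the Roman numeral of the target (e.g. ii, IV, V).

The chord is a dominant seventh chord on C.
A dominant resolves down a perfect fifth: C → F. In Bb major, F is scale degree 5, i.e. V.

V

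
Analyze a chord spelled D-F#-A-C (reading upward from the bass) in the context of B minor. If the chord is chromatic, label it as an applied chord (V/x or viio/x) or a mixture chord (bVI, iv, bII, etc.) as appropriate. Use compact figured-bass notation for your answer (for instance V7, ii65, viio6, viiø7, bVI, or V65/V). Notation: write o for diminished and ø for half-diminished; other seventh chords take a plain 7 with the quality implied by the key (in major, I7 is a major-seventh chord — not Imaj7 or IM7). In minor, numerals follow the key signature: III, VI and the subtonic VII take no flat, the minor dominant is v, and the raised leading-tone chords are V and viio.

V7/VI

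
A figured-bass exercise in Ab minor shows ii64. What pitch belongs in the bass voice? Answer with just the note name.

ii in Ab minor has root Bb; the chord is Bb-Db-F.
The figure 64 means second inversion — the fifth is in the bass.

F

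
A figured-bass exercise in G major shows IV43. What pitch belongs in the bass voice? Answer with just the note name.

IV in G major has root C; the chord is C-E-G-B.
The figure 43 means second inversion — the fifth is in the bass.

G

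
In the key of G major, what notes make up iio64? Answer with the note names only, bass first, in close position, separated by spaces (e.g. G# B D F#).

Eb A C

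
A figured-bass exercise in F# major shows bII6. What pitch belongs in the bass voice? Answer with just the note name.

B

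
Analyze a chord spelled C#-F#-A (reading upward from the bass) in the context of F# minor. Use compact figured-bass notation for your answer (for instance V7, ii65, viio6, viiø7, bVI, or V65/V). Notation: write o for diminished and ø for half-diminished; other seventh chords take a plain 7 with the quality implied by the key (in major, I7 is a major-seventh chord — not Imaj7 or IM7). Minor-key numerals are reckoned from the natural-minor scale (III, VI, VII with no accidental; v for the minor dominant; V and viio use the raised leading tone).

Stacked in thirds the chord is F#-A-C#: a minor triad on F#.
F# is scale degree 1 in F# minor, and a minor triad on that degree is written i.
With C# in the bass the chord is in second inversion, so the figured bass is 64.

i64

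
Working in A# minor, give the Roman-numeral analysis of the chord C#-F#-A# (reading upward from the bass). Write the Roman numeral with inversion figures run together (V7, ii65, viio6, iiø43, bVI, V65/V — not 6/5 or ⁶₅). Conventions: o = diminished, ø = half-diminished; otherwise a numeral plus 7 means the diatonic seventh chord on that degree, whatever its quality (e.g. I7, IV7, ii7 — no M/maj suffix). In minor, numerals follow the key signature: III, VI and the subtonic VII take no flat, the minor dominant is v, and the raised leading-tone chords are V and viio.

VI64

Stacked in thirds the chord is F#-A#-C#: a major triad on F#.
F# is scale degree 6 in A# minor, and a major triad on that degree is written VI.
With C# in the bass the chord is in second inversion, so the figured bass is 64.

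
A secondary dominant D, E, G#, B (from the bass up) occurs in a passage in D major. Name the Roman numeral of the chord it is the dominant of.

The chord is a dominant seventh chord on E.
A dominant resolves down a perfect fifth: E → A. In D major, A is scale degree 5, i.e. V.

V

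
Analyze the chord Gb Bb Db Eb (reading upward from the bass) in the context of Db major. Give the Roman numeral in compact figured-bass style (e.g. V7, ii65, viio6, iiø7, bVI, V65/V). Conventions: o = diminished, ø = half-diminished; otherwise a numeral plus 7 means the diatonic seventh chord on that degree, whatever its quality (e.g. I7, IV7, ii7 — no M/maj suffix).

ii65

The pitches Eb-Gb-Bb-Db form a minor seventh chord rooted on Eb.
In Db major, Eb is the supertonic; the diatonic minor seventh chord there is ii7.
With Gb in the bass the chord is in first inversion, so the figured bass is 65.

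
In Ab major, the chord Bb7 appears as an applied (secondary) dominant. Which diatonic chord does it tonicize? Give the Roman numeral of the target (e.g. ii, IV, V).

V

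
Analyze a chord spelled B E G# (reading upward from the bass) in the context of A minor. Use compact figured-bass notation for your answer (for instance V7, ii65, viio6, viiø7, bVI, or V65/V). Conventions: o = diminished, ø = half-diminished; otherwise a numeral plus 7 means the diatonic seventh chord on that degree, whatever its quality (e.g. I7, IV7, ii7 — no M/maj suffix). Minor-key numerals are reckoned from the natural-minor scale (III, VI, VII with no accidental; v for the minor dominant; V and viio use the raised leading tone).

Stacked in thirds the chord is E-G#-B: a major triad on E.
E is scale degree 5 in A minor, and a major triad on that degree is written V.
With B in the bass the chord is in second inversion, so the figured bass is 64.

V64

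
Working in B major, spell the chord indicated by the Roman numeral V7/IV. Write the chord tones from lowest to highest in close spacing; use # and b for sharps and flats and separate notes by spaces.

V7/IV is a secondary dominant — the dominant seventh of IV. IV in B major is E, so the applied chord's root is B, a perfect fifth above.
Building a dominant seventh chord on B gives B-D#-F#-A.

B D# F# A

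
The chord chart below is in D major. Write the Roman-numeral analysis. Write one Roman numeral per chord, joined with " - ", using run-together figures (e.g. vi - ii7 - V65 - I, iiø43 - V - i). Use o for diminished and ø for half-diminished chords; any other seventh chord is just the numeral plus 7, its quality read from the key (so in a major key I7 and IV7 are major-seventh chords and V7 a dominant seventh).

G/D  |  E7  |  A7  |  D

IV64 - V7/V - V7 - I

G/D has root G, degree 4 in D major, so IV64.
E7: a dominant seventh chord on E, the applied dominant of V → V7/V.
A7 has root A, degree 5 in D major, so V7.
D: root D is the tonic; major triad there is I.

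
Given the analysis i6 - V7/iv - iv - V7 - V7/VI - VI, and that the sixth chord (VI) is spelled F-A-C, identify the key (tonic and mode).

A minor

VI is given as F-A-C — a major triad with root F.
Counting down 5 scale steps from F places the tonic on A; a major triad on degree 6 is diatonic only in minor.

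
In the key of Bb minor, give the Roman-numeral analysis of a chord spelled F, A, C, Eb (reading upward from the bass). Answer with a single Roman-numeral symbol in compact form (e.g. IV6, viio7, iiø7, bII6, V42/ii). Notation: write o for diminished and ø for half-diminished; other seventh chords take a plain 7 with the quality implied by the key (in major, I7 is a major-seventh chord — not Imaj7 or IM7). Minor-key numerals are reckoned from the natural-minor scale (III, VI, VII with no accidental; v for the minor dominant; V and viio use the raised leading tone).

V7

The pitches F-A-C-Eb form a dominant seventh chord rooted on F.
In Bb minor, F is the dominant; the diatonic dominant seventh chord there is V7.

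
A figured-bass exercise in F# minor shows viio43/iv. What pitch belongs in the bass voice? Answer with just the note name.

E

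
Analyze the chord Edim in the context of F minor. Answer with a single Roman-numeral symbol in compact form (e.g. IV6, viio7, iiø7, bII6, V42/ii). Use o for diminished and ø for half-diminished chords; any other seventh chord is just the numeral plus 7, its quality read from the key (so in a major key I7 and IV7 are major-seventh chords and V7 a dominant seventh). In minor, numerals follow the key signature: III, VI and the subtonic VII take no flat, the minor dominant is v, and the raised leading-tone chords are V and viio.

viio

Stacked in thirds the chord is E-G-Bb: a diminished triad on E.
E is scale degree 7 in F minor, and a diminished triad on that degree is written viio.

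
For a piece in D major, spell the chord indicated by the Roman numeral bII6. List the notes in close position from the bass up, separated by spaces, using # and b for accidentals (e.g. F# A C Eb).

G Bb Eb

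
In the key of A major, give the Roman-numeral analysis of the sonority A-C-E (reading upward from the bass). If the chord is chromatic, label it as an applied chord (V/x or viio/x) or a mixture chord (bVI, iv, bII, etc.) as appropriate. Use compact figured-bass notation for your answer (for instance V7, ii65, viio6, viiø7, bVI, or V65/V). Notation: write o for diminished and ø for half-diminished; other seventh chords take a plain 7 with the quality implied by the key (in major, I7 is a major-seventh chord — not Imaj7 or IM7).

i

The pitches A-C-E form a minor triad rooted on A.
A is the first degree of A major. This is the minor tonic, borrowed from the parallel minor.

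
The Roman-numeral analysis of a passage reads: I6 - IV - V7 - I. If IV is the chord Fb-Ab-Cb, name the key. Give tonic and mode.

IV is given as Fb-Ab-Cb — a major triad with root Fb.
IV on Fb implies Fb is the subdominant; that puts the tonic at Cb, and the uppercase numeral fits major mode.

Cb major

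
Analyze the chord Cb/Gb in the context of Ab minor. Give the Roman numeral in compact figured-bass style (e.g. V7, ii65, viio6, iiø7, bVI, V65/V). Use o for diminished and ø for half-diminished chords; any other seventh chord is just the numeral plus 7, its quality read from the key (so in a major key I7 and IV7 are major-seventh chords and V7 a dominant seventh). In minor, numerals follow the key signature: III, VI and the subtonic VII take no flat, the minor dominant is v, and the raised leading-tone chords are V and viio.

The pitches Cb-Eb-Gb form a major triad rooted on Cb.
Cb is scale degree 3 in Ab minor, and a major triad on that degree is written III.
With Gb in the bass the chord is in second inversion, so the figured bass is 64.

III64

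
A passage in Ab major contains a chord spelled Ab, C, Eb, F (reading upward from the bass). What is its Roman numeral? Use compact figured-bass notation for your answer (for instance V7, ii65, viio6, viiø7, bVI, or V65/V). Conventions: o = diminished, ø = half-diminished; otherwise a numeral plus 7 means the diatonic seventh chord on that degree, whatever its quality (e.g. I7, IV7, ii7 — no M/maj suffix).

vi65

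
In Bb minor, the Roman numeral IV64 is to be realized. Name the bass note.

Bb

IV in Bb minor has root Eb; the chord is Eb-G-Bb.
The figure 64 means second inversion — the fifth is in the bass.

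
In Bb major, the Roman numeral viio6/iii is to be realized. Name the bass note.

E

The applied chord viio6/iii is rooted on C#: C#-E-G.
The figure 6 means first inversion — the third is in the bass.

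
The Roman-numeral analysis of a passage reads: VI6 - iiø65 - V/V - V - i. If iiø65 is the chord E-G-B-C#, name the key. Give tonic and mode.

B minor

The anchor chord is a half-diminished seventh chord on C#, labeled iiø65.
If C# is scale degree 2 and the mode makes that degree carry a half-diminished seventh chord, the tonic is B and the mode is minor.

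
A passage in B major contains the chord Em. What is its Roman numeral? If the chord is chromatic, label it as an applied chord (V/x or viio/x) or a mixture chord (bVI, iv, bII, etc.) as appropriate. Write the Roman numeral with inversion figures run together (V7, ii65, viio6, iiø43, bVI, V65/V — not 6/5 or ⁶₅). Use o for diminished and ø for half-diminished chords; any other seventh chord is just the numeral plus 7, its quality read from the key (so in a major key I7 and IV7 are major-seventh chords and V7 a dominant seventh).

iv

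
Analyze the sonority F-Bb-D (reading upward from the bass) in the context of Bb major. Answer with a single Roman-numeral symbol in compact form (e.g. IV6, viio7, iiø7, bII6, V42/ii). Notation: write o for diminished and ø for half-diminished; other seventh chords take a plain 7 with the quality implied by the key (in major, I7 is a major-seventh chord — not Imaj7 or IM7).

The pitches Bb-D-F form a major triad rooted on Bb.
In Bb major, Bb is the tonic; the diatonic major triad there is I.
With F in the bass the chord is in second inversion, so the figured bass is 64.

I64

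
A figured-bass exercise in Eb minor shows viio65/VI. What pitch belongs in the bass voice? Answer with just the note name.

Db

The applied chord viio65/VI is rooted on Bb: Bb-Db-Fb-Abb.
The figure 65 means first inversion — the third is in the bass.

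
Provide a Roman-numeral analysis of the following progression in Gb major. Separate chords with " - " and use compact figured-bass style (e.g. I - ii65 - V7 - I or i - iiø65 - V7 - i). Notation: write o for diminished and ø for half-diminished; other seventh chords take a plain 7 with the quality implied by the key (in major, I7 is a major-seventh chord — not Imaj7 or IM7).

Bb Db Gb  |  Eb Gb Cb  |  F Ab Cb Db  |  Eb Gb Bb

I6 - IV6 - V65 - vi

Bb-Db-Gb has root Gb, degree 1 in Gb major, so I6.
Eb-Gb-Cb: root Cb is the subdominant; major triad there is IV6.
F-Ab-Cb-Db: dominant seventh chord on Db = scale degree 5 → V65.
Eb-Gb-Bb: minor triad on Eb = scale degree 6 → vi.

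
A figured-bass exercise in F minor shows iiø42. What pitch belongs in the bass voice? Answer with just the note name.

iiø in F minor has root G; the chord is G-Bb-Db-F.
The figure 42 means third inversion — the seventh is in the bass.

F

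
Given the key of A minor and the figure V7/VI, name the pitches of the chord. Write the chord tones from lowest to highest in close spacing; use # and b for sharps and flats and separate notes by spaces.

The slash means an applied dominant: we want the dominant of VI. In A minor, VI is F major, and its dominant is built on C.
Building a dominant seventh chord on C gives C-E-G-Bb.

C E G Bb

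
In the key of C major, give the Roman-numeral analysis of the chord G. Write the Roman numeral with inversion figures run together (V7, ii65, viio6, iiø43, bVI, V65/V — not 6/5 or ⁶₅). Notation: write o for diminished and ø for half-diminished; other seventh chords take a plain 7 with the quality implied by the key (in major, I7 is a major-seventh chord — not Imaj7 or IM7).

The pitches G-B-D form a major triad rooted on G.
In C major, G is the dominant; the diatonic major triad there is V.

V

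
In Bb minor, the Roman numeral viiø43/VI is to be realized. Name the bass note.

The applied chord viiø43/VI is rooted on F: F-Ab-Cb-Eb.
The figure 43 means second inversion — the fifth is in the bass.

Cb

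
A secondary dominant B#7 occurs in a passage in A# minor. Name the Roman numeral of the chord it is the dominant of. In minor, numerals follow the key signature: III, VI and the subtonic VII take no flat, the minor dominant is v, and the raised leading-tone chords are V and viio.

The chord is a dominant seventh chord on B#.
A dominant resolves down a perfect fifth: B# → E#. In A# minor, E# is scale degree 5, i.e. V.

V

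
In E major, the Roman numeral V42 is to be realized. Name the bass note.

V in E major has root B; the chord is B-D#-F#-A.
The figure 42 means third inversion — the seventh is in the bass.

A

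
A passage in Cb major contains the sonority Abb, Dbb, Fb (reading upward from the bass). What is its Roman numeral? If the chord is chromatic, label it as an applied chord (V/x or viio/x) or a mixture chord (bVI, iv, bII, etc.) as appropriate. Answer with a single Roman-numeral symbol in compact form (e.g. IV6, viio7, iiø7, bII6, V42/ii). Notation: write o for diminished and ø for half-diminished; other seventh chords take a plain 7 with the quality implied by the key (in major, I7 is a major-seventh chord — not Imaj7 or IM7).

bII64

The pitches Dbb-Fb-Abb form a major triad rooted on Dbb.
Dbb is the lowered second degree of Cb major (diatonic 2 would be Db). This is the Neapolitan chord — a major triad on the lowered second degree.
With Abb in the bass the chord is in second inversion, so the figured bass is 64.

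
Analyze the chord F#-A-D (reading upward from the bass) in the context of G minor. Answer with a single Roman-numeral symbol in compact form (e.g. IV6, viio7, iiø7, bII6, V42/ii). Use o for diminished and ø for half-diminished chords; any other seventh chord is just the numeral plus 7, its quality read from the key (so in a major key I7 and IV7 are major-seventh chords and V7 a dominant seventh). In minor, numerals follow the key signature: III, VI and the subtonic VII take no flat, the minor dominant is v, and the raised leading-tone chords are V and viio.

V6

The pitches D-F#-A form a major triad rooted on D.
D is scale degree 5 in G minor, and a major triad on that degree is written V.
With F# in the bass the chord is in first inversion, so the figured bass is 6.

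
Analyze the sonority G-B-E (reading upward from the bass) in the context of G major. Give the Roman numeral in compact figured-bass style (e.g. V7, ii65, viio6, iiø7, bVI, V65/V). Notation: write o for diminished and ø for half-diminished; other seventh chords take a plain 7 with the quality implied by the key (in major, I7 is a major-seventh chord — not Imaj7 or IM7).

vi6

Stacked in thirds the chord is E-G-B: a minor triad on E.
In G major, E is the submediant; the diatonic minor triad there is vi.
With G in the bass the chord is in first inversion, so the figured bass is 6.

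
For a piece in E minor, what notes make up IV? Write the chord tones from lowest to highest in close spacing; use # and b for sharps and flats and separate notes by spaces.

A C# E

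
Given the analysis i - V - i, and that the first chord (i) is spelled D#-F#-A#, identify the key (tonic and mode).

i is given as D#-F#-A# — a minor triad with root D#.
If D# is scale degree 1 and the mode makes that degree carry a minor triad, the tonic is D# and the mode is minor.

D# minor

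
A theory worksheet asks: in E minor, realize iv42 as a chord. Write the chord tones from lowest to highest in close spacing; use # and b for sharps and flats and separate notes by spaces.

G A C E

In E minor, the subdominant is A, and the diatonic chord built there is a minor seventh chord.
That chord is spelled A-C-E-G.
The figured bass 42 indicates third inversion, placing the seventh (G) in the bass: G-A-C-E.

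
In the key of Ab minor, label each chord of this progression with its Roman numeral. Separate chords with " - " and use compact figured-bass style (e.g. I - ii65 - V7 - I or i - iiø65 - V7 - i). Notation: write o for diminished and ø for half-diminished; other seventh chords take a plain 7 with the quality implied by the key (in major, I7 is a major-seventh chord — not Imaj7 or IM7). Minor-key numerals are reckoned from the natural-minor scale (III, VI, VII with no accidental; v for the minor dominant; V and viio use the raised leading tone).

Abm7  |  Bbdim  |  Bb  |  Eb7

i7 - iio - V/V - V7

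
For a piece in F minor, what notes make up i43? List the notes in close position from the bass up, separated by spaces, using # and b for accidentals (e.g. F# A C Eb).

In F minor, scale degree 1 is F, and the diatonic chord built there is a minor seventh chord.
Stacking thirds from F gives F-Ab-C-Eb.
With the 43 figure the chord is in second inversion; from the bass C upward in close position it reads C-Eb-F-Ab.

C Eb F Ab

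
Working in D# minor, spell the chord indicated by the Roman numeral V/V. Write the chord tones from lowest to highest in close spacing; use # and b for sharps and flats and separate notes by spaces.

E# G## B#

The slash means an applied dominant: we want the dominant of V. In D# minor, V is A# major, and its dominant is built on E#.
Building a major triad on E# gives E#-G##-B#.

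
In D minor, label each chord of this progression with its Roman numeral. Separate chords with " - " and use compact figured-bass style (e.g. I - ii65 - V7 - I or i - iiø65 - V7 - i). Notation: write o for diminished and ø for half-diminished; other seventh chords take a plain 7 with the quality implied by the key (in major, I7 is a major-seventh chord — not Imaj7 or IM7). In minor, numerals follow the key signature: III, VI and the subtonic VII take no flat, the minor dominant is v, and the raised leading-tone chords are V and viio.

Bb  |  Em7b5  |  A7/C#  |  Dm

Bb: root Bb is the submediant; major triad there is VI.
Em7b5: half-diminished seventh chord on E = scale degree 2 → iiø7.
A7/C#: root A is the dominant; dominant seventh chord there is V65.
Dm has root D, degree 1 in D minor, so i.

VI - iiø7 - V65 - i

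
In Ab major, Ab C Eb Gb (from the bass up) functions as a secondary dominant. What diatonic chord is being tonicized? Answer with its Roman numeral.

The chord is a dominant seventh chord on Ab.
A dominant resolves down a perfect fifth: Ab → Db. In Ab major, Db is scale degree 4, i.e. IV.

IV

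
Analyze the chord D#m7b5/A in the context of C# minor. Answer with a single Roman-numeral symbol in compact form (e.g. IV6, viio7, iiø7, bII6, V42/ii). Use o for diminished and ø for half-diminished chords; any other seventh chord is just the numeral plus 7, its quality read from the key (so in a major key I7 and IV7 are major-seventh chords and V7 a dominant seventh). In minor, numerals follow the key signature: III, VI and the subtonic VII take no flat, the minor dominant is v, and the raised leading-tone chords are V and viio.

Stacked in thirds the chord is D#-F#-A-C#: a half-diminished seventh chord on D#.
In C# minor, D# is the supertonic; the diatonic half-diminished seventh chord there is iiø7.
With A in the bass the chord is in second inversion, so the figured bass is 43.

iiø43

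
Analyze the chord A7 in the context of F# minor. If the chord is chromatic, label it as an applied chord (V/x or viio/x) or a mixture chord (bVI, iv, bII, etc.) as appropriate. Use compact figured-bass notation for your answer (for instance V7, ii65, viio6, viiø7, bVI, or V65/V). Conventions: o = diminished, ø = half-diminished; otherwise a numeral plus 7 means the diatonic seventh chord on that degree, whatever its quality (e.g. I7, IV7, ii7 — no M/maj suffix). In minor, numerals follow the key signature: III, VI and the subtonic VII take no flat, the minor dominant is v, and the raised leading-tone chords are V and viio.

V7/VI

The pitches A-C#-E-G form a dominant seventh chord rooted on A.
A is not a diatonic chord root with this quality in F# minor, but it lies a perfect fifth above D (VI), so the chord functions as an applied dominant of VI.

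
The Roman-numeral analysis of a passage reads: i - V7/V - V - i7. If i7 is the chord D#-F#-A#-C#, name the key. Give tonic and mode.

D# minor

i7 is given as D#-F#-A#-C# — a minor seventh chord with root D#.
If D# is scale degree 1 and the mode makes that degree carry a minor seventh chord, the tonic is D# and the mode is minor.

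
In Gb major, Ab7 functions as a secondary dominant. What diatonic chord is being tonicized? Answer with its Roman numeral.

V

The chord is a dominant seventh chord on Ab.
A dominant resolves down a perfect fifth: Ab → Db. In Gb major, Db is scale degree 5, i.e. V.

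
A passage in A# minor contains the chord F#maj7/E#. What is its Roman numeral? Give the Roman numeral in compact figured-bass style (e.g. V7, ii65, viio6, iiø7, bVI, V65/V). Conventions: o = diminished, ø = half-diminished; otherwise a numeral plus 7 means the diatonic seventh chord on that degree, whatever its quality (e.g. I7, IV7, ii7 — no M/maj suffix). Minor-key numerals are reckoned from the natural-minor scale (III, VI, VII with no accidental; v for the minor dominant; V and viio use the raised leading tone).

The pitches F#-A#-C#-E# form a major seventh chord rooted on F#.
In A# minor, F# is the submediant; the diatonic major seventh chord there is VI7.
With E# in the bass the chord is in third inversion, so the figured bass is 42.

VI42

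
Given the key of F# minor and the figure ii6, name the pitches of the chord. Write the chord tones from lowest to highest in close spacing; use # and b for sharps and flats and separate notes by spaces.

B D# G#

ii6 is the minor supertonic, borrowed from the parallel major (the Dorian ii). In F# minor that root is G#.
So the chord is G#-B-D#.
The figured bass 6 indicates first inversion, placing the third (B) in the bass: B-D#-G#.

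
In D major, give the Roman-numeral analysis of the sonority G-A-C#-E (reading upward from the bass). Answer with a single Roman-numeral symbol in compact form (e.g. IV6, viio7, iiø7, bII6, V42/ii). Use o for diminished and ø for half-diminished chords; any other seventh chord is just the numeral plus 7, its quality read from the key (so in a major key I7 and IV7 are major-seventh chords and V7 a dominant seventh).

V42

The pitches A-C#-E-G form a dominant seventh chord rooted on A.
A is scale degree 5 in D major, and a dominant seventh chord on that degree is written V7.
With G in the bass the chord is in third inversion, so the figured bass is 42.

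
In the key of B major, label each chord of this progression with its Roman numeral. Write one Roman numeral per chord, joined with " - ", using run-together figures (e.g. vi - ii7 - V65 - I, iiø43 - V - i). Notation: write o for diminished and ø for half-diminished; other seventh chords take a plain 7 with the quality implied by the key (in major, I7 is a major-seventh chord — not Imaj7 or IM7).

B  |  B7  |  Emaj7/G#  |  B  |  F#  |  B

I - V7/IV - IV65 - I - V - I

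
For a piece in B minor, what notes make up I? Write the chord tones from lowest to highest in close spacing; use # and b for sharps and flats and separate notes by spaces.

Scale degree 1 in B minor is B; here the chord built on it is altered to a major triad. I is the major tonic (Picardy third), borrowed from the parallel major.
So the chord is B-D#-F#.

B D# F#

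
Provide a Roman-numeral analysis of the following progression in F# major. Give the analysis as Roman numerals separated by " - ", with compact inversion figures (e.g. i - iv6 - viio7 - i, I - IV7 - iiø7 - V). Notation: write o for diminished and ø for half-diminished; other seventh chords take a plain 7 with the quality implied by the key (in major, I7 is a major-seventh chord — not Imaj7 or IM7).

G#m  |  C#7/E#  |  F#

ii - V65 - I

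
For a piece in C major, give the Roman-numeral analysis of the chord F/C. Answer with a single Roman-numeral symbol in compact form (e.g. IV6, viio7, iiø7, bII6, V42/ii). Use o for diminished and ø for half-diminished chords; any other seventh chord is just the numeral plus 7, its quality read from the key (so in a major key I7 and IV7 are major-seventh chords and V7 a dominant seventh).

IV64

Stacked in thirds the chord is F-A-C: a major triad on F.
In C major, F is the subdominant; the diatonic major triad there is IV.
With C in the bass the chord is in second inversion, so the figured bass is 64.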